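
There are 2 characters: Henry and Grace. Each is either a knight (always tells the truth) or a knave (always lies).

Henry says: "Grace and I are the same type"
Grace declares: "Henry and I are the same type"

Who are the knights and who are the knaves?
Henry is a knight.
Grace is a knight.

Verification:
- Henry (knight) says "Grace and I are the same type" - this is TRUE because Henry is a knight and Grace is a knight.
- Grace (knight) says "Henry and I are the same type" - this is TRUE because Grace is a knight and Henry is a knight.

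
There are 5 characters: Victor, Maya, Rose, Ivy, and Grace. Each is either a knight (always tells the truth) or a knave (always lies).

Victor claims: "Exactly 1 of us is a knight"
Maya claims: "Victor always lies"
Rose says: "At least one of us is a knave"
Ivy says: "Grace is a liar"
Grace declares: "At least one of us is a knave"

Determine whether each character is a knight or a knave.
Victor is a knave.
Maya is a knight.
Rose is a knight.
Ivy is a knave.
Grace is a knight.

Verification:
- Victor (knave) says "Exactly 1 of us is a knight" - this is FALSE (a lie) because there are 3 knights.
- Maya (knight) says "Victor always lies" - this is TRUE because Victor is a knave.
- Rose (knight) says "At least one of us is a knave" - this is TRUE because Victor and Ivy are knaves.
- Ivy (knave) says "Grace is a liar" - this is FALSE (a lie) because Grace is a knight.
- Grace (knight) says "At least one of us is a knave" - this is TRUE because Victor and Ivy are knaves.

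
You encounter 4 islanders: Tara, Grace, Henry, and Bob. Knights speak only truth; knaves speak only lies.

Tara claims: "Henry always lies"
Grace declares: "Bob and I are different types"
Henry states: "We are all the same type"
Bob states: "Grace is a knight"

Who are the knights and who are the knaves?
Tara is a knight.
Grace is a knave.
Henry is a knave.
Bob is a knave.

Verification:
- Tara (knight) says "Henry always lies" - this is TRUE because Henry is a knave.
- Grace (knave) says "Bob and I are different types" - this is FALSE (a lie) because Grace is a knave and Bob is a knave.
- Henry (knave) says "We are all the same type" - this is FALSE (a lie) because Tara is a knight and Grace, Henry, and Bob are knaves.
- Bob (knave) says "Grace is a knight" - this is FALSE (a lie) because Grace is a knave.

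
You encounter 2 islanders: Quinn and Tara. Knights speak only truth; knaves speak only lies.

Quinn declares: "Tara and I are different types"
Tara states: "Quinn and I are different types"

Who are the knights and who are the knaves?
Quinn is a knave.
Tara is a knave.

Verification:
- Quinn (knave) says "Tara and I are different types" - this is FALSE (a lie) because Quinn is a knave and Tara is a knave.
- Tara (knave) says "Quinn and I are different types" - this is FALSE (a lie) because Tara is a knave and Quinn is a knave.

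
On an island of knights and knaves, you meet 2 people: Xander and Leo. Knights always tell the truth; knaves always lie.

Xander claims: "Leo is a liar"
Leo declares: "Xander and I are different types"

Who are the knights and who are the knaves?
Xander is a knave.
Leo is a knight.

Verification:
- Xander (knave) says "Leo is a liar" - this is FALSE (a lie) because Leo is a knight.
- Leo (knight) says "Xander and I are different types" - this is TRUE because Leo is a knight and Xander is a knave.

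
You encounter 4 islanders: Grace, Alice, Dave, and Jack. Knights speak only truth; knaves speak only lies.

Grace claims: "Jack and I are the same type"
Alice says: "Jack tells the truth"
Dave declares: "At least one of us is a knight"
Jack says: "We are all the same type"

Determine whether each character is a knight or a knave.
Grace is a knight.
Alice is a knight.
Dave is a knight.
Jack is a knight.

Verification:
- Grace (knight) says "Jack and I are the same type" - this is TRUE because Grace is a knight and Jack is a knight.
- Alice (knight) says "Jack tells the truth" - this is TRUE because Jack is a knight.
- Dave (knight) says "At least one of us is a knight" - this is TRUE because Grace, Alice, Dave, and Jack are knights.
- Jack (knight) says "We are all the same type" - this is TRUE because Grace, Alice, Dave, and Jack are knights.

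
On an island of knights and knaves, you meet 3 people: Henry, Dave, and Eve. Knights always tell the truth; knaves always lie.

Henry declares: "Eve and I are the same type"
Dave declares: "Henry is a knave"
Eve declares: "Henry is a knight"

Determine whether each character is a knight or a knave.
Henry is a knight.
Dave is a knave.
Eve is a knight.

Verification:
- Henry (knight) says "Eve and I are the same type" - this is TRUE because Henry is a knight and Eve is a knight.
- Dave (knave) says "Henry is a knave" - this is FALSE (a lie) because Henry is a knight.
- Eve (knight) says "Henry is a knight" - this is TRUE because Henry is a knight.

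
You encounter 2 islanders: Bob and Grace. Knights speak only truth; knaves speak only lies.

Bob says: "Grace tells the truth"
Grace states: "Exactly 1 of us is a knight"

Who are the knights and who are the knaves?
Bob is a knave.
Grace is a knave.

Verification:
- Bob (knave) says "Grace tells the truth" - this is FALSE (a lie) because Grace is a knave.
- Grace (knave) says "Exactly 1 of us is a knight" - this is FALSE (a lie) because there are 0 knights.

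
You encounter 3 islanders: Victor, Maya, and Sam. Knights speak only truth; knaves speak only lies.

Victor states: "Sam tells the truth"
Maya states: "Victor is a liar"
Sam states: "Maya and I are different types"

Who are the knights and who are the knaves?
Victor is a knight.
Maya is a knave.
Sam is a knight.

Verification:
- Victor (knight) says "Sam tells the truth" - this is TRUE because Sam is a knight.
- Maya (knave) says "Victor is a liar" - this is FALSE (a lie) because Victor is a knight.
- Sam (knight) says "Maya and I are different types" - this is TRUE because Sam is a knight and Maya is a knave.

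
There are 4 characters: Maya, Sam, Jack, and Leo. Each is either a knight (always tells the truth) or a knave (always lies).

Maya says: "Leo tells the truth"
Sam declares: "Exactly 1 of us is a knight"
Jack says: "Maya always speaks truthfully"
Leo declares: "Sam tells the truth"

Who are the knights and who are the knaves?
Maya is a knave.
Sam is a knave.
Jack is a knave.
Leo is a knave.

Verification:
- Maya (knave) says "Leo tells the truth" - this is FALSE (a lie) because Leo is a knave.
- Sam (knave) says "Exactly 1 of us is a knight" - this is FALSE (a lie) because there are 0 knights.
- Jack (knave) says "Maya always speaks truthfully" - this is FALSE (a lie) because Maya is a knave.
- Leo (knave) says "Sam tells the truth" - this is FALSE (a lie) because Sam is a knave.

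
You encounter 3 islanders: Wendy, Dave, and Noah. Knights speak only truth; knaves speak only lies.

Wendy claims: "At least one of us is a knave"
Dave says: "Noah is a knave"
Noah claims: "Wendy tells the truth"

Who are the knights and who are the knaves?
Wendy is a knight.
Dave is a knave.
Noah is a knight.

Verification:
- Wendy (knight) says "At least one of us is a knave" - this is TRUE because Dave is a knave.
- Dave (knave) says "Noah is a knave" - this is FALSE (a lie) because Noah is a knight.
- Noah (knight) says "Wendy tells the truth" - this is TRUE because Wendy is a knight.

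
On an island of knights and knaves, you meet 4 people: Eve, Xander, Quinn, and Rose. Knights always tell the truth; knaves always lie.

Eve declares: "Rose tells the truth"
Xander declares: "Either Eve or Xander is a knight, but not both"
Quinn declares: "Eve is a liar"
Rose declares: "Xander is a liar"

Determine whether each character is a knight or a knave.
Eve is a knave.
Xander is a knight.
Quinn is a knight.
Rose is a knave.

Verification:
- Eve (knave) says "Rose tells the truth" - this is FALSE (a lie) because Rose is a knave.
- Xander (knight) says "Either Eve or Xander is a knight, but not both" - this is TRUE because Eve is a knave and Xander is a knight.
- Quinn (knight) says "Eve is a liar" - this is TRUE because Eve is a knave.
- Rose (knave) says "Xander is a liar" - this is FALSE (a lie) because Xander is a knight.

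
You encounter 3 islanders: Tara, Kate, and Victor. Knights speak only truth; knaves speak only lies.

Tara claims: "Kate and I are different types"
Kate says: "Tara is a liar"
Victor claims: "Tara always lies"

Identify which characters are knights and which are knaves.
Tara is a knight.
Kate is a knave.
Victor is a knave.

Verification:
- Tara (knight) says "Kate and I are different types" - this is TRUE because Tara is a knight and Kate is a knave.
- Kate (knave) says "Tara is a liar" - this is FALSE (a lie) because Tara is a knight.
- Victor (knave) says "Tara always lies" - this is FALSE (a lie) because Tara is a knight.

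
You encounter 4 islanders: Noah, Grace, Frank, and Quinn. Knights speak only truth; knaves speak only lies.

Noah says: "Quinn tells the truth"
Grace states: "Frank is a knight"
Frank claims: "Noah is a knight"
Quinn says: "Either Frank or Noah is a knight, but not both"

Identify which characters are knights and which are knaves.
Noah is a knave.
Grace is a knave.
Frank is a knave.
Quinn is a knave.

Verification:
- Noah (knave) says "Quinn tells the truth" - this is FALSE (a lie) because Quinn is a knave.
- Grace (knave) says "Frank is a knight" - this is FALSE (a lie) because Frank is a knave.
- Frank (knave) says "Noah is a knight" - this is FALSE (a lie) because Noah is a knave.
- Quinn (knave) says "Either Frank or Noah is a knight, but not both" - this is FALSE (a lie) because Frank is a knave and Noah is a knave.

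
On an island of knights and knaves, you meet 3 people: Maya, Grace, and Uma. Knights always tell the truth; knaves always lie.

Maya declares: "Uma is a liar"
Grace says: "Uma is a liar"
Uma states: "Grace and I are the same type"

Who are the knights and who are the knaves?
Maya is a knight.
Grace is a knight.
Uma is a knave.

Verification:
- Maya (knight) says "Uma is a liar" - this is TRUE because Uma is a knave.
- Grace (knight) says "Uma is a liar" - this is TRUE because Uma is a knave.
- Uma (knave) says "Grace and I are the same type" - this is FALSE (a lie) because Uma is a knave and Grace is a knight.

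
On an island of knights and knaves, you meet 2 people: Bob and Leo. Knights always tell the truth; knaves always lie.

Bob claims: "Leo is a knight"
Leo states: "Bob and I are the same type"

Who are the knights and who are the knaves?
Bob is a knight.
Leo is a knight.

Verification:
- Bob (knight) says "Leo is a knight" - this is TRUE because Leo is a knight.
- Leo (knight) says "Bob and I are the same type" - this is TRUE because Leo is a knight and Bob is a knight.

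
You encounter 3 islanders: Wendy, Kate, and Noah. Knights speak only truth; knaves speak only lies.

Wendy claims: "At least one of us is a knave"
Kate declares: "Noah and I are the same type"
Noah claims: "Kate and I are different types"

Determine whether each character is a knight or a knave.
Wendy is a knight.
Kate is a knave.
Noah is a knight.

Verification:
- Wendy (knight) says "At least one of us is a knave" - this is TRUE because Kate is a knave.
- Kate (knave) says "Noah and I are the same type" - this is FALSE (a lie) because Kate is a knave and Noah is a knight.
- Noah (knight) says "Kate and I are different types" - this is TRUE because Noah is a knight and Kate is a knave.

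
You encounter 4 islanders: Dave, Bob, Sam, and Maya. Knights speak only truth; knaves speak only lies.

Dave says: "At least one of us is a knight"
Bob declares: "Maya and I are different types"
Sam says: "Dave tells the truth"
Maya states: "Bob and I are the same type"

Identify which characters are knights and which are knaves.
Dave is a knight.
Bob is a knight.
Sam is a knight.
Maya is a knave.

Verification:
- Dave (knight) says "At least one of us is a knight" - this is TRUE because Dave, Bob, and Sam are knights.
- Bob (knight) says "Maya and I are different types" - this is TRUE because Bob is a knight and Maya is a knave.
- Sam (knight) says "Dave tells the truth" - this is TRUE because Dave is a knight.
- Maya (knave) says "Bob and I are the same type" - this is FALSE (a lie) because Maya is a knave and Bob is a knight.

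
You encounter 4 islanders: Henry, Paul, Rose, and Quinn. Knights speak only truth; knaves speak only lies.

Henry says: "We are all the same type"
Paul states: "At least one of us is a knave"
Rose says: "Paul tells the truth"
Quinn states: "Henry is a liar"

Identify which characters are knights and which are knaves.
Henry is a knave.
Paul is a knight.
Rose is a knight.
Quinn is a knight.

Verification:
- Henry (knave) says "We are all the same type" - this is FALSE (a lie) because Paul, Rose, and Quinn are knights and Henry is a knave.
- Paul (knight) says "At least one of us is a knave" - this is TRUE because Henry is a knave.
- Rose (knight) says "Paul tells the truth" - this is TRUE because Paul is a knight.
- Quinn (knight) says "Henry is a liar" - this is TRUE because Henry is a knave.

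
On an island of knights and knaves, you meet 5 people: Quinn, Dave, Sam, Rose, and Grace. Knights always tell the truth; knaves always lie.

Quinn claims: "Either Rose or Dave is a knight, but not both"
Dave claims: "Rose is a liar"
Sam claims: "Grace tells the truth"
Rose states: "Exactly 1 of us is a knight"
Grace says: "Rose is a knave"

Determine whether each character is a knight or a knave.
Quinn is a knight.
Dave is a knight.
Sam is a knight.
Rose is a knave.
Grace is a knight.

Verification:
- Quinn (knight) says "Either Rose or Dave is a knight, but not both" - this is TRUE because Rose is a knave and Dave is a knight.
- Dave (knight) says "Rose is a liar" - this is TRUE because Rose is a knave.
- Sam (knight) says "Grace tells the truth" - this is TRUE because Grace is a knight.
- Rose (knave) says "Exactly 1 of us is a knight" - this is FALSE (a lie) because there are 4 knights.
- Grace (knight) says "Rose is a knave" - this is TRUE because Rose is a knave.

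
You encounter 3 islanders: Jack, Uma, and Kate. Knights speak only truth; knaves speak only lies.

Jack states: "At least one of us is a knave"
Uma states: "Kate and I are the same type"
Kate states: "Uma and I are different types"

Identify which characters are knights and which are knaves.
Jack is a knight.
Uma is a knave.
Kate is a knight.

Verification:
- Jack (knight) says "At least one of us is a knave" - this is TRUE because Uma is a knave.
- Uma (knave) says "Kate and I are the same type" - this is FALSE (a lie) because Uma is a knave and Kate is a knight.
- Kate (knight) says "Uma and I are different types" - this is TRUE because Kate is a knight and Uma is a knave.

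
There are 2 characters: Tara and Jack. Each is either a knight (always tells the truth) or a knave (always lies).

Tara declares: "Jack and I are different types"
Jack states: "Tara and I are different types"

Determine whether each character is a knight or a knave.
Tara is a knave.
Jack is a knave.

Verification:
- Tara (knave) says "Jack and I are different types" - this is FALSE (a lie) because Tara is a knave and Jack is a knave.
- Jack (knave) says "Tara and I are different types" - this is FALSE (a lie) because Jack is a knave and Tara is a knave.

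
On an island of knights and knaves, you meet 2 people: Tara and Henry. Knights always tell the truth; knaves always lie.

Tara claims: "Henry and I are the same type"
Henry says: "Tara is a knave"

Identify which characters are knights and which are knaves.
Tara is a knave.
Henry is a knight.

Verification:
- Tara (knave) says "Henry and I are the same type" - this is FALSE (a lie) because Tara is a knave and Henry is a knight.
- Henry (knight) says "Tara is a knave" - this is TRUE because Tara is a knave.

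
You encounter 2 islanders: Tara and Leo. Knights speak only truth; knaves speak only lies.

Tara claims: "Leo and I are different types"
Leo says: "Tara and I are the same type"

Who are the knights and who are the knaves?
Tara is a knight.
Leo is a knave.

Verification:
- Tara (knight) says "Leo and I are different types" - this is TRUE because Tara is a knight and Leo is a knave.
- Leo (knave) says "Tara and I are the same type" - this is FALSE (a lie) because Leo is a knave and Tara is a knight.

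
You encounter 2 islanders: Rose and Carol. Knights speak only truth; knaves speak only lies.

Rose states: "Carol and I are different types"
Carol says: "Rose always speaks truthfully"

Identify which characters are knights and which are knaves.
Rose is a knave.
Carol is a knave.

Verification:
- Rose (knave) says "Carol and I are different types" - this is FALSE (a lie) because Rose is a knave and Carol is a knave.
- Carol (knave) says "Rose always speaks truthfully" - this is FALSE (a lie) because Rose is a knave.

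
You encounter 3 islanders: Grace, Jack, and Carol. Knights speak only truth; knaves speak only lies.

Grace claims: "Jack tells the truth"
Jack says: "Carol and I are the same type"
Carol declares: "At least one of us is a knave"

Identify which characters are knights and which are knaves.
Grace is a knave.
Jack is a knave.
Carol is a knight.

Verification:
- Grace (knave) says "Jack tells the truth" - this is FALSE (a lie) because Jack is a knave.
- Jack (knave) says "Carol and I are the same type" - this is FALSE (a lie) because Jack is a knave and Carol is a knight.
- Carol (knight) says "At least one of us is a knave" - this is TRUE because Grace and Jack are knaves.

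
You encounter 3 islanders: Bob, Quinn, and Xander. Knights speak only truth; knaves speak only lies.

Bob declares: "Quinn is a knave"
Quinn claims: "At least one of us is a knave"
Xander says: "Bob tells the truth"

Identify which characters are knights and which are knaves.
Bob is a knave.
Quinn is a knight.
Xander is a knave.

Verification:
- Bob (knave) says "Quinn is a knave" - this is FALSE (a lie) because Quinn is a knight.
- Quinn (knight) says "At least one of us is a knave" - this is TRUE because Bob and Xander are knaves.
- Xander (knave) says "Bob tells the truth" - this is FALSE (a lie) because Bob is a knave.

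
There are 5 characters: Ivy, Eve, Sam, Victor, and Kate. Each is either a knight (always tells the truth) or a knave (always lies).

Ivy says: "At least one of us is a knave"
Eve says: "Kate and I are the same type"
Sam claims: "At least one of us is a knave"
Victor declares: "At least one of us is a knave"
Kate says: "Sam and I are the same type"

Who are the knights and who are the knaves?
Ivy is a knight.
Eve is a knave.
Sam is a knight.
Victor is a knight.
Kate is a knight.

Verification:
- Ivy (knight) says "At least one of us is a knave" - this is TRUE because Eve is a knave.
- Eve (knave) says "Kate and I are the same type" - this is FALSE (a lie) because Eve is a knave and Kate is a knight.
- Sam (knight) says "At least one of us is a knave" - this is TRUE because Eve is a knave.
- Victor (knight) says "At least one of us is a knave" - this is TRUE because Eve is a knave.
- Kate (knight) says "Sam and I are the same type" - this is TRUE because Kate is a knight and Sam is a knight.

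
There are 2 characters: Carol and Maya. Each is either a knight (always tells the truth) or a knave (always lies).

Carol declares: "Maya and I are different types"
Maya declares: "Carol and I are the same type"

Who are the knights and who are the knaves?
Carol is a knight.
Maya is a knave.

Verification:
- Carol (knight) says "Maya and I are different types" - this is TRUE because Carol is a knight and Maya is a knave.
- Maya (knave) says "Carol and I are the same type" - this is FALSE (a lie) because Maya is a knave and Carol is a knight.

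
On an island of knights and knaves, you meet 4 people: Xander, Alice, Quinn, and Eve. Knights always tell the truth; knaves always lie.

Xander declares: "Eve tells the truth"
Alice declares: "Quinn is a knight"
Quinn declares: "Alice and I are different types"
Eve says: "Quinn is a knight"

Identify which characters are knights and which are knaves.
Xander is a knave.
Alice is a knave.
Quinn is a knave.
Eve is a knave.

Verification:
- Xander (knave) says "Eve tells the truth" - this is FALSE (a lie) because Eve is a knave.
- Alice (knave) says "Quinn is a knight" - this is FALSE (a lie) because Quinn is a knave.
- Quinn (knave) says "Alice and I are different types" - this is FALSE (a lie) because Quinn is a knave and Alice is a knave.
- Eve (knave) says "Quinn is a knight" - this is FALSE (a lie) because Quinn is a knave.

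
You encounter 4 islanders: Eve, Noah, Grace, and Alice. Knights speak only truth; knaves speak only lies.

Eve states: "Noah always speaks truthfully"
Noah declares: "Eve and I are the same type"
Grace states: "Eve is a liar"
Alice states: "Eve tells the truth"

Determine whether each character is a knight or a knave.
Eve is a knight.
Noah is a knight.
Grace is a knave.
Alice is a knight.

Verification:
- Eve (knight) says "Noah always speaks truthfully" - this is TRUE because Noah is a knight.
- Noah (knight) says "Eve and I are the same type" - this is TRUE because Noah is a knight and Eve is a knight.
- Grace (knave) says "Eve is a liar" - this is FALSE (a lie) because Eve is a knight.
- Alice (knight) says "Eve tells the truth" - this is TRUE because Eve is a knight.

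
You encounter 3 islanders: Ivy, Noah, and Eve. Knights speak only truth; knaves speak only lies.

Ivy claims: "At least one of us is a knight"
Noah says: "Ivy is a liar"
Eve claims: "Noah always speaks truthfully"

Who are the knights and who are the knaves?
Ivy is a knight.
Noah is a knave.
Eve is a knave.

Verification:
- Ivy (knight) says "At least one of us is a knight" - this is TRUE because Ivy is a knight.
- Noah (knave) says "Ivy is a liar" - this is FALSE (a lie) because Ivy is a knight.
- Eve (knave) says "Noah always speaks truthfully" - this is FALSE (a lie) because Noah is a knave.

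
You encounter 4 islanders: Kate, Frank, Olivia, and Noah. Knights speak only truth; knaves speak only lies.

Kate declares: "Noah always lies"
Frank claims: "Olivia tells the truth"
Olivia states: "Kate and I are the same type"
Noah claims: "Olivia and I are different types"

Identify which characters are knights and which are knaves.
Kate is a knight.
Frank is a knave.
Olivia is a knave.
Noah is a knave.

Verification:
- Kate (knight) says "Noah always lies" - this is TRUE because Noah is a knave.
- Frank (knave) says "Olivia tells the truth" - this is FALSE (a lie) because Olivia is a knave.
- Olivia (knave) says "Kate and I are the same type" - this is FALSE (a lie) because Olivia is a knave and Kate is a knight.
- Noah (knave) says "Olivia and I are different types" - this is FALSE (a lie) because Noah is a knave and Olivia is a knave.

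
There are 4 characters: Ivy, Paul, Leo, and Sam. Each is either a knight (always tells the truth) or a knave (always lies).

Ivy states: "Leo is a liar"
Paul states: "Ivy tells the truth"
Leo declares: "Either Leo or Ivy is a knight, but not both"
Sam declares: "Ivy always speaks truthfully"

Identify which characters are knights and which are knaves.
Ivy is a knave.
Paul is a knave.
Leo is a knight.
Sam is a knave.

Verification:
- Ivy (knave) says "Leo is a liar" - this is FALSE (a lie) because Leo is a knight.
- Paul (knave) says "Ivy tells the truth" - this is FALSE (a lie) because Ivy is a knave.
- Leo (knight) says "Either Leo or Ivy is a knight, but not both" - this is TRUE because Leo is a knight and Ivy is a knave.
- Sam (knave) says "Ivy always speaks truthfully" - this is FALSE (a lie) because Ivy is a knave.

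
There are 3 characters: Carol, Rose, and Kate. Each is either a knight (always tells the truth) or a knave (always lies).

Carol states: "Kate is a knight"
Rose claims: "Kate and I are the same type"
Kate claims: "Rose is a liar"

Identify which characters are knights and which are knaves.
Carol is a knight.
Rose is a knave.
Kate is a knight.

Verification:
- Carol (knight) says "Kate is a knight" - this is TRUE because Kate is a knight.
- Rose (knave) says "Kate and I are the same type" - this is FALSE (a lie) because Rose is a knave and Kate is a knight.
- Kate (knight) says "Rose is a liar" - this is TRUE because Rose is a knave.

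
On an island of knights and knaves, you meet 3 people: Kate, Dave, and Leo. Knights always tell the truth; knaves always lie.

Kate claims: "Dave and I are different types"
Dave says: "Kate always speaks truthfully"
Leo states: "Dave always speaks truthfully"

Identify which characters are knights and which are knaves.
Kate is a knave.
Dave is a knave.
Leo is a knave.

Verification:
- Kate (knave) says "Dave and I are different types" - this is FALSE (a lie) because Kate is a knave and Dave is a knave.
- Dave (knave) says "Kate always speaks truthfully" - this is FALSE (a lie) because Kate is a knave.
- Leo (knave) says "Dave always speaks truthfully" - this is FALSE (a lie) because Dave is a knave.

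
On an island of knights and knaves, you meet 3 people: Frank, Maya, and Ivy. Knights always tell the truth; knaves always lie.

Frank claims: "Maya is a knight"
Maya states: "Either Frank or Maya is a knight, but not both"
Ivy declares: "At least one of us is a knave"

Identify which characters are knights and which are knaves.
Frank is a knave.
Maya is a knave.
Ivy is a knight.

Verification:
- Frank (knave) says "Maya is a knight" - this is FALSE (a lie) because Maya is a knave.
- Maya (knave) says "Either Frank or Maya is a knight, but not both" - this is FALSE (a lie) because Frank is a knave and Maya is a knave.
- Ivy (knight) says "At least one of us is a knave" - this is TRUE because Frank and Maya are knaves.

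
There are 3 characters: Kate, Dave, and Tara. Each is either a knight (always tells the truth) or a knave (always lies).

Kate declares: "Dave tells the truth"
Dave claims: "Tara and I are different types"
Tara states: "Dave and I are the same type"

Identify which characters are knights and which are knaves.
Kate is a knight.
Dave is a knight.
Tara is a knave.

Verification:
- Kate (knight) says "Dave tells the truth" - this is TRUE because Dave is a knight.
- Dave (knight) says "Tara and I are different types" - this is TRUE because Dave is a knight and Tara is a knave.
- Tara (knave) says "Dave and I are the same type" - this is FALSE (a lie) because Tara is a knave and Dave is a knight.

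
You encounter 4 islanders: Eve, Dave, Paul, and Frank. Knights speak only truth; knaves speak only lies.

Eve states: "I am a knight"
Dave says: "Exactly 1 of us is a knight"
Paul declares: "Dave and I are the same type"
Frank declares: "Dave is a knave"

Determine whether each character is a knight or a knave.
Eve is a knave.
Dave is a knight.
Paul is a knave.
Frank is a knave.

Verification:
- Eve (knave) says "I am a knight" - this is FALSE (a lie) because Eve is a knave.
- Dave (knight) says "Exactly 1 of us is a knight" - this is TRUE because there are 1 knights.
- Paul (knave) says "Dave and I are the same type" - this is FALSE (a lie) because Paul is a knave and Dave is a knight.
- Frank (knave) says "Dave is a knave" - this is FALSE (a lie) because Dave is a knight.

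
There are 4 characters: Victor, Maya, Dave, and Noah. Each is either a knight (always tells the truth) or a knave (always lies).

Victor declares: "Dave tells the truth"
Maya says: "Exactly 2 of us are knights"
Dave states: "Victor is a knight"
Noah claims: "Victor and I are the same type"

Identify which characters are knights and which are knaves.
Victor is a knight.
Maya is a knave.
Dave is a knight.
Noah is a knight.

Verification:
- Victor (knight) says "Dave tells the truth" - this is TRUE because Dave is a knight.
- Maya (knave) says "Exactly 2 of us are knights" - this is FALSE (a lie) because there are 3 knights.
- Dave (knight) says "Victor is a knight" - this is TRUE because Victor is a knight.
- Noah (knight) says "Victor and I are the same type" - this is TRUE because Noah is a knight and Victor is a knight.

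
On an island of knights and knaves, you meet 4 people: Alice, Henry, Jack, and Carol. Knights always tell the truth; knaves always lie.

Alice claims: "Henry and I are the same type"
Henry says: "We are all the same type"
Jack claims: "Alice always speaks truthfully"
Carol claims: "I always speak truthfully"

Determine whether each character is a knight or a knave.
Alice is a knight.
Henry is a knight.
Jack is a knight.
Carol is a knight.

Verification:
- Alice (knight) says "Henry and I are the same type" - this is TRUE because Alice is a knight and Henry is a knight.
- Henry (knight) says "We are all the same type" - this is TRUE because Alice, Henry, Jack, and Carol are knights.
- Jack (knight) says "Alice always speaks truthfully" - this is TRUE because Alice is a knight.
- Carol (knight) says "I always speak truthfully" - this is TRUE because Carol is a knight.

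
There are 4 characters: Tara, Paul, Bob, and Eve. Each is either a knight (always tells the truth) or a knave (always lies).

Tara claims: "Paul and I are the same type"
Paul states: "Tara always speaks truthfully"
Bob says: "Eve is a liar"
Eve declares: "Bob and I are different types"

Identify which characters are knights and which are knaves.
Tara is a knight.
Paul is a knight.
Bob is a knave.
Eve is a knight.

Verification:
- Tara (knight) says "Paul and I are the same type" - this is TRUE because Tara is a knight and Paul is a knight.
- Paul (knight) says "Tara always speaks truthfully" - this is TRUE because Tara is a knight.
- Bob (knave) says "Eve is a liar" - this is FALSE (a lie) because Eve is a knight.
- Eve (knight) says "Bob and I are different types" - this is TRUE because Eve is a knight and Bob is a knave.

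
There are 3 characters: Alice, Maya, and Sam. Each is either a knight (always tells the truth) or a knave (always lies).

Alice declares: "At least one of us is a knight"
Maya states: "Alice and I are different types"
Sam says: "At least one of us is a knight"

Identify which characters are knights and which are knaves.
Alice is a knave.
Maya is a knave.
Sam is a knave.

Verification:
- Alice (knave) says "At least one of us is a knight" - this is FALSE (a lie) because no one is a knight.
- Maya (knave) says "Alice and I are different types" - this is FALSE (a lie) because Maya is a knave and Alice is a knave.
- Sam (knave) says "At least one of us is a knight" - this is FALSE (a lie) because no one is a knight.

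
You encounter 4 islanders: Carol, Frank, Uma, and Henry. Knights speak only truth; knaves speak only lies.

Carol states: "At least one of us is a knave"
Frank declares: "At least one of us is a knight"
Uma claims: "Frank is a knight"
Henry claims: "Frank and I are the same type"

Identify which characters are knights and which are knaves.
Carol is a knight.
Frank is a knight.
Uma is a knight.
Henry is a knave.

Verification:
- Carol (knight) says "At least one of us is a knave" - this is TRUE because Henry is a knave.
- Frank (knight) says "At least one of us is a knight" - this is TRUE because Carol, Frank, and Uma are knights.
- Uma (knight) says "Frank is a knight" - this is TRUE because Frank is a knight.
- Henry (knave) says "Frank and I are the same type" - this is FALSE (a lie) because Henry is a knave and Frank is a knight.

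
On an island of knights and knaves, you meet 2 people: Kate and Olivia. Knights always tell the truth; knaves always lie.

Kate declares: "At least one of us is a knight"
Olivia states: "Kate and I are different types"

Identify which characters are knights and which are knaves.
Kate is a knave.
Olivia is a knave.

Verification:
- Kate (knave) says "At least one of us is a knight" - this is FALSE (a lie) because no one is a knight.
- Olivia (knave) says "Kate and I are different types" - this is FALSE (a lie) because Olivia is a knave and Kate is a knave.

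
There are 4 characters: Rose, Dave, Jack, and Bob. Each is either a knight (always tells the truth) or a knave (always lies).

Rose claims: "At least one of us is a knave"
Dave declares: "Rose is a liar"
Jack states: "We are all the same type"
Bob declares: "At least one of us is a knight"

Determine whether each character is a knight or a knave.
Rose is a knight.
Dave is a knave.
Jack is a knave.
Bob is a knight.

Verification:
- Rose (knight) says "At least one of us is a knave" - this is TRUE because Dave and Jack are knaves.
- Dave (knave) says "Rose is a liar" - this is FALSE (a lie) because Rose is a knight.
- Jack (knave) says "We are all the same type" - this is FALSE (a lie) because Rose and Bob are knights and Dave and Jack are knaves.
- Bob (knight) says "At least one of us is a knight" - this is TRUE because Rose and Bob are knights.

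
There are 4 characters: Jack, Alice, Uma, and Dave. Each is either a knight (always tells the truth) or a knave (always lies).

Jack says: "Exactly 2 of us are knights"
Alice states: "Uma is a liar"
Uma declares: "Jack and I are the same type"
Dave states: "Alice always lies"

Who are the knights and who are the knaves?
Jack is a knight.
Alice is a knight.
Uma is a knave.
Dave is a knave.

Verification:
- Jack (knight) says "Exactly 2 of us are knights" - this is TRUE because there are 2 knights.
- Alice (knight) says "Uma is a liar" - this is TRUE because Uma is a knave.
- Uma (knave) says "Jack and I are the same type" - this is FALSE (a lie) because Uma is a knave and Jack is a knight.
- Dave (knave) says "Alice always lies" - this is FALSE (a lie) because Alice is a knight.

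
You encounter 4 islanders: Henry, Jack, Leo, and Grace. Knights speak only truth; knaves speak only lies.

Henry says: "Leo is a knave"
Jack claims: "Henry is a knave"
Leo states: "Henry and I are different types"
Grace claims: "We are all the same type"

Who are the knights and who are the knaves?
Henry is a knave.
Jack is a knight.
Leo is a knight.
Grace is a knave.

Verification:
- Henry (knave) says "Leo is a knave" - this is FALSE (a lie) because Leo is a knight.
- Jack (knight) says "Henry is a knave" - this is TRUE because Henry is a knave.
- Leo (knight) says "Henry and I are different types" - this is TRUE because Leo is a knight and Henry is a knave.
- Grace (knave) says "We are all the same type" - this is FALSE (a lie) because Jack and Leo are knights and Henry and Grace are knaves.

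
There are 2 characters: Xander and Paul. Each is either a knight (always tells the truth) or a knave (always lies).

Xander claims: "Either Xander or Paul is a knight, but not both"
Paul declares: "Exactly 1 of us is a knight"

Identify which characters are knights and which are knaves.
Xander is a knave.
Paul is a knave.

Verification:
- Xander (knave) says "Either Xander or Paul is a knight, but not both" - this is FALSE (a lie) because Xander is a knave and Paul is a knave.
- Paul (knave) says "Exactly 1 of us is a knight" - this is FALSE (a lie) because there are 0 knights.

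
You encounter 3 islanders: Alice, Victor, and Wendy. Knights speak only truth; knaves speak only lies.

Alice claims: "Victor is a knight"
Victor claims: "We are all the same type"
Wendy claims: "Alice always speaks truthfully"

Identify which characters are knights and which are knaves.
Alice is a knight.
Victor is a knight.
Wendy is a knight.

Verification:
- Alice (knight) says "Victor is a knight" - this is TRUE because Victor is a knight.
- Victor (knight) says "We are all the same type" - this is TRUE because Alice, Victor, and Wendy are knights.
- Wendy (knight) says "Alice always speaks truthfully" - this is TRUE because Alice is a knight.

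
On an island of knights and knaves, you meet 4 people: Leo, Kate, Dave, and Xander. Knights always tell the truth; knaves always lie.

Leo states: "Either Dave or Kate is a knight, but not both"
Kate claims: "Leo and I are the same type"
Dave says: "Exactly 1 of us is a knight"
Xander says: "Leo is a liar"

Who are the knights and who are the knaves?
Leo is a knight.
Kate is a knight.
Dave is a knave.
Xander is a knave.

Verification:
- Leo (knight) says "Either Dave or Kate is a knight, but not both" - this is TRUE because Dave is a knave and Kate is a knight.
- Kate (knight) says "Leo and I are the same type" - this is TRUE because Kate is a knight and Leo is a knight.
- Dave (knave) says "Exactly 1 of us is a knight" - this is FALSE (a lie) because there are 2 knights.
- Xander (knave) says "Leo is a liar" - this is FALSE (a lie) because Leo is a knight.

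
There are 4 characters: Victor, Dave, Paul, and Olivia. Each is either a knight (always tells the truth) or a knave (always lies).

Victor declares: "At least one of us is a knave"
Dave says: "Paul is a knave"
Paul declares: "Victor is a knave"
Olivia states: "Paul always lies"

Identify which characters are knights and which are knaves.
Victor is a knight.
Dave is a knight.
Paul is a knave.
Olivia is a knight.

Verification:
- Victor (knight) says "At least one of us is a knave" - this is TRUE because Paul is a knave.
- Dave (knight) says "Paul is a knave" - this is TRUE because Paul is a knave.
- Paul (knave) says "Victor is a knave" - this is FALSE (a lie) because Victor is a knight.
- Olivia (knight) says "Paul always lies" - this is TRUE because Paul is a knave.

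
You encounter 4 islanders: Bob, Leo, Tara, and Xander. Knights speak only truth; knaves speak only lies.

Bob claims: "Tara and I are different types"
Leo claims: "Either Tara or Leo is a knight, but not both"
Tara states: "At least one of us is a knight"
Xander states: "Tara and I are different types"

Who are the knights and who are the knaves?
Bob is a knave.
Leo is a knave.
Tara is a knave.
Xander is a knave.

Verification:
- Bob (knave) says "Tara and I are different types" - this is FALSE (a lie) because Bob is a knave and Tara is a knave.
- Leo (knave) says "Either Tara or Leo is a knight, but not both" - this is FALSE (a lie) because Tara is a knave and Leo is a knave.
- Tara (knave) says "At least one of us is a knight" - this is FALSE (a lie) because no one is a knight.
- Xander (knave) says "Tara and I are different types" - this is FALSE (a lie) because Xander is a knave and Tara is a knave.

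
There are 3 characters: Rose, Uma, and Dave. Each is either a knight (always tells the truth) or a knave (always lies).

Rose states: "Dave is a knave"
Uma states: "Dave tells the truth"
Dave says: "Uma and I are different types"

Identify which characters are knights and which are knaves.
Rose is a knight.
Uma is a knave.
Dave is a knave.

Verification:
- Rose (knight) says "Dave is a knave" - this is TRUE because Dave is a knave.
- Uma (knave) says "Dave tells the truth" - this is FALSE (a lie) because Dave is a knave.
- Dave (knave) says "Uma and I are different types" - this is FALSE (a lie) because Dave is a knave and Uma is a knave.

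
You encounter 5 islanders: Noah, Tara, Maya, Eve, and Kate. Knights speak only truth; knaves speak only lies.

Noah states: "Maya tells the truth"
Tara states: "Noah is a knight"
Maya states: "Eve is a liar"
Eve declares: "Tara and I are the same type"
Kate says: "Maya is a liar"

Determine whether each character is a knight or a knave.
Noah is a knight.
Tara is a knight.
Maya is a knight.
Eve is a knave.
Kate is a knave.

Verification:
- Noah (knight) says "Maya tells the truth" - this is TRUE because Maya is a knight.
- Tara (knight) says "Noah is a knight" - this is TRUE because Noah is a knight.
- Maya (knight) says "Eve is a liar" - this is TRUE because Eve is a knave.
- Eve (knave) says "Tara and I are the same type" - this is FALSE (a lie) because Eve is a knave and Tara is a knight.
- Kate (knave) says "Maya is a liar" - this is FALSE (a lie) because Maya is a knight.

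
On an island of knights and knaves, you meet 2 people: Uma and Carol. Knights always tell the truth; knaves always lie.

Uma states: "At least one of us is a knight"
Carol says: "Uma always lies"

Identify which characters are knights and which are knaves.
Uma is a knight.
Carol is a knave.

Verification:
- Uma (knight) says "At least one of us is a knight" - this is TRUE because Uma is a knight.
- Carol (knave) says "Uma always lies" - this is FALSE (a lie) because Uma is a knight.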